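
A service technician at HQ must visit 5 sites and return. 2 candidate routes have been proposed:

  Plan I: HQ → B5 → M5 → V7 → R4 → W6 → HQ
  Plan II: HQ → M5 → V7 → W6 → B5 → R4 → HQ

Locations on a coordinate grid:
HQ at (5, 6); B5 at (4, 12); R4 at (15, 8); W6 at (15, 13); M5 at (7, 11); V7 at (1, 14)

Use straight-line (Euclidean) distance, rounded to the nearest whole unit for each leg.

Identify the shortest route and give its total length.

Plan I: 6 + 3 + 7 + 15 + 5 + 12 = 48
Plan II: 5 + 7 + 14 + 11 + 12 + 10 = 59

48 — Plan I is the shortest.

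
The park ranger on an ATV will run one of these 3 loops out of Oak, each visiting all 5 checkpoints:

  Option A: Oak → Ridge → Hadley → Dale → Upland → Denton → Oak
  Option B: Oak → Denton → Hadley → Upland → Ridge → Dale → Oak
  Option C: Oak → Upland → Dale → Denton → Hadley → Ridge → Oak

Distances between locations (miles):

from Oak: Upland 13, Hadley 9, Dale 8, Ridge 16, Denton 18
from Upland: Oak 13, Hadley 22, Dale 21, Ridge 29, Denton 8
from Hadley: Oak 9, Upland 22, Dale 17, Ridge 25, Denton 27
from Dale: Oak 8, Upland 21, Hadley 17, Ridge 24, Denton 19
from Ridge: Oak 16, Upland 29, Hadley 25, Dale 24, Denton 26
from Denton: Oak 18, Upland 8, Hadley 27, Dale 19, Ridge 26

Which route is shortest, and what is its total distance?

Option A: 16 + 25 + 17 + 21 + 8 + 18 = 105
Option B: 18 + 27 + 22 + 29 + 24 + 8 = 128
Option C: 13 + 21 + 19 + 27 + 25 + 16 = 121

105 miles — Option A is the shortest.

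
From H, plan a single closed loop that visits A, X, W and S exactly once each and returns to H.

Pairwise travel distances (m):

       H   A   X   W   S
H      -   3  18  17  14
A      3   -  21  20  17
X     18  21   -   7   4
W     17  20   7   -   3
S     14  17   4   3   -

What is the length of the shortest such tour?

H→A→X→W→S→H: 3+21+7+3+14 = 48
H→A→X→S→W→H: 3+21+4+3+17 = 48
H→A→W→X→S→H: 3+20+7+4+14 = 48
H→A→W→S→X→H: 3+20+3+4+18 = 48
H→A→S→X→W→H: 3+17+4+7+17 = 48
H→A→S→W→X→H: 3+17+3+7+18 = 48
H→X→A→W→S→H: 18+21+20+3+14 = 76
H→X→A→S→W→H: 18+21+17+3+17 = 76
H→X→W→A→S→H: 18+7+20+17+14 = 76
H→X→S→A→W→H: 18+4+17+20+17 = 76
H→W→A→X→S→H: 17+20+21+4+14 = 76
H→W→X→A→S→H: 17+7+21+17+14 = 76
The minimum is 48.
One optimal route: H → A → X → W → S → H (or its reverse).

Minimum total distance: 48 m.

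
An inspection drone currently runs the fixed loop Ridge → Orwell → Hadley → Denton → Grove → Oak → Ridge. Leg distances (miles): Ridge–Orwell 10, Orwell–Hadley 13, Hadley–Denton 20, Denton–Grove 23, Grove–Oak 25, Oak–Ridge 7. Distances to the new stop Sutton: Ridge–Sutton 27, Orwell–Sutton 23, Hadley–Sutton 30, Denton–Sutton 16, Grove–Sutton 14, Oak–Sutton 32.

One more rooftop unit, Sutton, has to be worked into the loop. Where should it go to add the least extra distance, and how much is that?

Insertion cost between consecutive stops i–j is d(i,Sutton) + d(Sutton,j) − d(i,j):
  between Ridge and Orwell: 27 + 23 − 10 = 40
  between Orwell and Hadley: 23 + 30 − 13 = 40
  between Hadley and Denton: 30 + 16 − 20 = 26
  between Denton and Grove: 16 + 14 − 23 = 7
  between Grove and Oak: 14 + 32 − 25 = 21
  between Oak and Ridge: 32 + 27 − 7 = 52
Cheapest insertion is between Denton and Grove, adding 7.
New total = 98 + 7 = 105.

Minimum extra distance: 7 miles, inserting Sutton between Denton and Grove.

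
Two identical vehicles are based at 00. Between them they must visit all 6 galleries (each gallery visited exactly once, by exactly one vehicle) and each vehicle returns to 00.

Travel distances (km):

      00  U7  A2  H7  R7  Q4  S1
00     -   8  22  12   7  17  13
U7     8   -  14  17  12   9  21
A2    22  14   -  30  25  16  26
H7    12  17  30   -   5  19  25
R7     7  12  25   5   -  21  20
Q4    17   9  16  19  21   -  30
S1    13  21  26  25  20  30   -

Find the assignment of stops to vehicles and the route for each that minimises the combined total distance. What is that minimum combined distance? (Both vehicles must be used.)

Check every non-empty split of the stops between the two vehicles; for each half take its own optimal tour:
  {U7} + {A2, H7, R7, Q4, S1}: 16 + 86 = 102
  {A2} + {U7, H7, R7, Q4, S1}: 44 + 74 = 118
  {U7, A2} + {H7, R7, Q4, S1}: 44 + 74 = 118
  {H7} + {U7, A2, R7, Q4, S1}: 24 + 83 = 107
  {U7, H7} + {A2, R7, Q4, S1}: 37 + 83 = 120
  {A2, H7} + {U7, R7, Q4, S1}: 64 + 71 = 135
  … (31 splits in total)
  {U7, A2, H7, R7, Q4} + {S1}: 69 + 26 = 95  ← best
Best: vehicle 1 00 → U7 → A2 → Q4 → H7 → R7 → 00 = 69; vehicle 2 00 → S1 → 00 = 26; combined 95.

95 km — the smallest possible combined total.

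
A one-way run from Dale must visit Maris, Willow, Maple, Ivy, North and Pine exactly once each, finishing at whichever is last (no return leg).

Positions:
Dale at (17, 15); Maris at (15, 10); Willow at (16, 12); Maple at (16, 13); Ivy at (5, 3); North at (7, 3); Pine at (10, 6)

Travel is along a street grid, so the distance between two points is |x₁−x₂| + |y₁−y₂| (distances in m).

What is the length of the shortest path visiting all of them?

Minimum one-way distance = 24 m.

There are 6! = 720 possible orderings.
Dale - Maris - Willow - Maple - Ivy - North - Pine: 7+3+1+21+2+6 = 40
Dale - Maris - Willow - Maple - Ivy - Pine - North: 7+3+1+21+8+6 = 46
Dale - Maris - Willow - Maple - North - Ivy - Pine: 7+3+1+19+2+8 = 40
Dale - Maris - Willow - Maple - North - Pine - Ivy: 7+3+1+19+6+8 = 44
Dale - Maris - Willow - Maple - Pine - Ivy - North: 7+3+1+13+8+2 = 34
Dale - Maris - Willow - Maple - Pine - North - Ivy: 7+3+1+13+6+2 = 32
Dale - Maris - Willow - Ivy - Maple - North - Pine: 7+3+20+21+19+6 = 76
Dale - Maris - Willow - Ivy - Maple - Pine - North: 7+3+20+21+13+6 = 70
… (712 more)
Dale - Maple - Willow - Maris - Pine - North - Ivy: 3+1+3+9+6+2 = 24  ← best
The minimum is 24.
One shortest path: Dale → Maple → Willow → Maris → Pine → North → Ivy.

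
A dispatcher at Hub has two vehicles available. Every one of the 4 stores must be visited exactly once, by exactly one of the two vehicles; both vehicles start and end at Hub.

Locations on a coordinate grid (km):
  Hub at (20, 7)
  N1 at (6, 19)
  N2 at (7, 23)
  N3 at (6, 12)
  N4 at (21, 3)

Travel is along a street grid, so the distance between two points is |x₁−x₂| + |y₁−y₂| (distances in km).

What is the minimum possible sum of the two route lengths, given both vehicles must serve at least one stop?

Minimum combined distance: 70 km.

There are 2^3 − 1 = 7 ways to divide the 4 stops into two non-empty groups. For each, the best each vehicle can do is its own shortest tour through its group:
  {N1} + {N2, N3, N4}: 52 + 70 = 122
  {N2} + {N1, N3, N4}: 58 + 62 = 120
  {N1, N2} + {N3, N4}: 60 + 48 = 108
  {N3} + {N1, N2, N4}: 38 + 70 = 108
  {N1, N3} + {N2, N4}: 52 + 68 = 120
  {N2, N3} + {N1, N4}: 60 + 62 = 122
  … (7 splits in total)
  {N1, N2, N3} + {N4}: 60 + 10 = 70  ← best
Best: vehicle 1 Hub → N2 → N1 → N3 → Hub = 60; vehicle 2 Hub → N4 → Hub = 10; combined 70.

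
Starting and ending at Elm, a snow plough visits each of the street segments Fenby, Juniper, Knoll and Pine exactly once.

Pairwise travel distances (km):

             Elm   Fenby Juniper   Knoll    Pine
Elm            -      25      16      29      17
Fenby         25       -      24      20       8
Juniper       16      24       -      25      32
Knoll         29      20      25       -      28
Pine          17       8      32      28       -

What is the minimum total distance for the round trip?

With 4 stops there are 4!/2 = 12 distinct round trips (a route and its reverse cost the same).
Elm-Fenby-Juniper-Knoll-Pine-Elm: 25+24+25+28+17 = 119
Elm-Fenby-Juniper-Pine-Knoll-Elm: 25+24+32+28+29 = 138
Elm-Fenby-Knoll-Juniper-Pine-Elm: 25+20+25+32+17 = 119
Elm-Fenby-Knoll-Pine-Juniper-Elm: 25+20+28+32+16 = 121
Elm-Fenby-Pine-Juniper-Knoll-Elm: 25+8+32+25+29 = 119
Elm-Fenby-Pine-Knoll-Juniper-Elm: 25+8+28+25+16 = 102
Elm-Juniper-Fenby-Knoll-Pine-Elm: 16+24+20+28+17 = 105
Elm-Juniper-Fenby-Pine-Knoll-Elm: 16+24+8+28+29 = 105
Elm-Juniper-Knoll-Fenby-Pine-Elm: 16+25+20+8+17 = 86
Elm-Juniper-Pine-Fenby-Knoll-Elm: 16+32+8+20+29 = 105
Elm-Knoll-Fenby-Juniper-Pine-Elm: 29+20+24+32+17 = 122
Elm-Knoll-Juniper-Fenby-Pine-Elm: 29+25+24+8+17 = 103
The minimum is 86.
One optimal route: Elm → Juniper → Knoll → Fenby → Pine → Elm (or its reverse).

Shortest round trip = 86 km.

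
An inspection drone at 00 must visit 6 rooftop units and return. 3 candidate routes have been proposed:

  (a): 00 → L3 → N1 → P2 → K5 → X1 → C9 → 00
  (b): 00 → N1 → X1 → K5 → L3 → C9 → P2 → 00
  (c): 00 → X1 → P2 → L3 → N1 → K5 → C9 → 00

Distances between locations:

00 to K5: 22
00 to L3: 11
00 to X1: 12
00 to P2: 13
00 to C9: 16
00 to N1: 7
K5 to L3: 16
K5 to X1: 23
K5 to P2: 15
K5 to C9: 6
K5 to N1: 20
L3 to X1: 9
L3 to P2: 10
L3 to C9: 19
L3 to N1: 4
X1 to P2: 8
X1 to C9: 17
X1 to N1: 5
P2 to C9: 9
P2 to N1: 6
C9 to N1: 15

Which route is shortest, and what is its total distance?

Shortest is (c), total 76.

(a): 11 + 4 + 6 + 15 + 23 + 17 + 16 = 92
(b): 7 + 5 + 23 + 16 + 19 + 9 + 13 = 92
(c): 12 + 8 + 10 + 4 + 20 + 6 + 16 = 76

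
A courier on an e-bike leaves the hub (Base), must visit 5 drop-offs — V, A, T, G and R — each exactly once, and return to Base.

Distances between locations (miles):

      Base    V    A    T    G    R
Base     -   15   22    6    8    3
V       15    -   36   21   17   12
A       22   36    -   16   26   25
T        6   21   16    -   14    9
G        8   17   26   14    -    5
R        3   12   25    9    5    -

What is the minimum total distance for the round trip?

80 miles — the shortest possible round trip.

Base - V - A - T - G - R - Base: 15+36+16+14+5+3 = 89
Base - V - A - T - R - G - Base: 15+36+16+9+5+8 = 89
Base - V - A - G - T - R - Base: 15+36+26+14+9+3 = 103
Base - V - A - G - R - T - Base: 15+36+26+5+9+6 = 97
Base - V - A - R - T - G - Base: 15+36+25+9+14+8 = 107
Base - V - A - R - G - T - Base: 15+36+25+5+14+6 = 101
Base - V - T - A - G - R - Base: 15+21+16+26+5+3 = 86
Base - V - T - A - R - G - Base: 15+21+16+25+5+8 = 90
Base - V - T - G - A - R - Base: 15+21+14+26+25+3 = 104
Base - V - T - G - R - A - Base: 15+21+14+5+25+22 = 102
Base - V - T - R - A - G - Base: 15+21+9+25+26+8 = 104
Base - V - T - R - G - A - Base: 15+21+9+5+26+22 = 98
Base - V - G - A - T - R - Base: 15+17+26+16+9+3 = 86
Base - V - G - A - R - T - Base: 15+17+26+25+9+6 = 98
… (46 more)
Base - V - R - G - A - T - Base: 15+12+5+26+16+6 = 80  ← best
The minimum is 80.
One optimal route: Base → V → R → G → A → T → Base (or its reverse).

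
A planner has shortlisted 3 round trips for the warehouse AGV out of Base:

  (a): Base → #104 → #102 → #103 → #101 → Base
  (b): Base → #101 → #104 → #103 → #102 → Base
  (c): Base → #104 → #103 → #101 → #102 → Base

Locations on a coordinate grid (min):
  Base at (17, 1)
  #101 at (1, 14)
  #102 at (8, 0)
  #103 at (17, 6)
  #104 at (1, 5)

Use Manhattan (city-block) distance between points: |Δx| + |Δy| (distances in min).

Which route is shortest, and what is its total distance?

80 min — (b) is the shortest.

(a): 20 + 12 + 15 + 24 + 29 = 100
(b): 29 + 9 + 17 + 15 + 10 = 80
(c): 20 + 17 + 24 + 21 + 10 = 92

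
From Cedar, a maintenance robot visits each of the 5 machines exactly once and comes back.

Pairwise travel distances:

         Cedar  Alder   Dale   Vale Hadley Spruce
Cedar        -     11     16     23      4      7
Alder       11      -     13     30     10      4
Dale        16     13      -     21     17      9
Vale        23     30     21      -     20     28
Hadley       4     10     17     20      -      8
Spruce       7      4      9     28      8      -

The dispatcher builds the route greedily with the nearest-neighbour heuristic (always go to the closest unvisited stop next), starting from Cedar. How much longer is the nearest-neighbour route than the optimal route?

Excess over optimum: 4.

From Cedar: Hadley=4, Spruce=7, Alder=11, Dale=16, Vale=23 → choose Hadley (4).
From Hadley: Spruce=8, Alder=10, Dale=17, Vale=20 → choose Spruce (8).
From Spruce: Alder=4, Dale=9, Vale=28 → choose Alder (4).
From Alder: Dale=13, Vale=30 → choose Dale (13).
From Dale: Vale=21 → choose Vale (21).
NN route Cedar → Hadley → Spruce → Alder → Dale → Vale → Cedar costs 73.
Optimal: Cedar → Alder → Spruce → Dale → Vale → Hadley → Cedar costs 69 (by enumerating all 60 distinct tours).
Excess = 73 − 69 = 4.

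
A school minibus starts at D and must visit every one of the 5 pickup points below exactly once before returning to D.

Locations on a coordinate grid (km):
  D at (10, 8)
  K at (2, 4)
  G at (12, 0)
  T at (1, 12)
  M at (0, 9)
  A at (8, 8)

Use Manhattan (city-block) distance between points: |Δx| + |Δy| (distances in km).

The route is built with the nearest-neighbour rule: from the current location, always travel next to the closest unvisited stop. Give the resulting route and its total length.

From D: distances to unvisited — A=2, G=10, M=11, K=12, T=13. Nearest is A (2).
From A: distances to unvisited — M=9, K=10, T=11, G=12. Nearest is M (9).
From M: distances to unvisited — T=4, K=7, G=21. Nearest is T (4).
From T: distances to unvisited — K=9, G=23. Nearest is K (9).
From K: distances to unvisited — G=14. Nearest is G (14).
Return G→D: 10.
Total = 2 + 9 + 4 + 9 + 14 + 10 = 48.

Total distance 48 km via the nearest-neighbour route D → A → M → T → K → G → D.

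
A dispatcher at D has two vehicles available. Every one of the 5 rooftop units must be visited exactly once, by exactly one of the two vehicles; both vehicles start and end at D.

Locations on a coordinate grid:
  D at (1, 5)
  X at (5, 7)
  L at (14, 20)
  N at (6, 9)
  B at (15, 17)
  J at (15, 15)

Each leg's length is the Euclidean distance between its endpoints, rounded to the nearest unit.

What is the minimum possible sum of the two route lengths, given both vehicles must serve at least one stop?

There are 2^4 − 1 = 15 ways to divide the 5 stops into two non-empty groups. For each, the best each vehicle can do is its own shortest tour through its group:
  {X} + {L, N, B, J}: 8 + 42 = 50
  {L} + {X, N, B, J}: 40 + 37 = 77
  {X, L} + {N, B, J}: 40 + 37 = 77
  {N} + {X, L, B, J}: 12 + 42 = 54
  {X, N} + {L, B, J}: 12 + 42 = 54
  {L, N} + {X, B, J}: 40 + 37 = 77
  … (15 splits in total)
Best: vehicle 1 D → X → D = 8; vehicle 2 D → L → B → J → N → D = 42; combined 50.

Minimum combined distance: 50.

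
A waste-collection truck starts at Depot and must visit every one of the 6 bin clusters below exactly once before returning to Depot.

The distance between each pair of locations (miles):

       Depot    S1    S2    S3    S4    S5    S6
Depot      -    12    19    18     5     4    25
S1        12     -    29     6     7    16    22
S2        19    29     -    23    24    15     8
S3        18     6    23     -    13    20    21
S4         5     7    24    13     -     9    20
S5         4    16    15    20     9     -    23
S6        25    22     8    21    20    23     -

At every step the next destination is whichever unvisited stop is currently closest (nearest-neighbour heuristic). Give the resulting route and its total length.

Depot → [S5:4 / S4:5 / S1:12 / S3:18 / S2:19 / S6:25] → S5 (4)
S5 → [S4:9 / S2:15 / S1:16 / S3:20 / S6:23] → S4 (9)
S4 → [S1:7 / S3:13 / S6:20 / S2:24] → S1 (7)
S1 → [S3:6 / S6:22 / S2:29] → S3 (6)
S3 → [S6:21 / S2:23] → S6 (21)
S6 → [S2:8] → S2 (8)
Return S2→Depot: 19.
Total = 4 + 9 + 7 + 6 + 21 + 8 + 19 = 74.

Total distance 74 miles via the nearest-neighbour route Depot → S5 → S4 → S1 → S3 → S6 → S2 → Depot.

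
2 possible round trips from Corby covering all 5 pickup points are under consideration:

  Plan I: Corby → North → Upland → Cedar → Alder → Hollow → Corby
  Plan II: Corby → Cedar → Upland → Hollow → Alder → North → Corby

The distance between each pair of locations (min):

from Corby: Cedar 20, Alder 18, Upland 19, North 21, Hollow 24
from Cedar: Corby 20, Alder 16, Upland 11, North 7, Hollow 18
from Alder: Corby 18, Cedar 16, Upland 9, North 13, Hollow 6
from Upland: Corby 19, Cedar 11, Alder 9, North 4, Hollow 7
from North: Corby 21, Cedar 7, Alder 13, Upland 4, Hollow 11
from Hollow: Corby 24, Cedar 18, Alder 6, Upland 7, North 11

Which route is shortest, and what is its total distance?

Plan I: 21 + 4 + 11 + 16 + 6 + 24 = 82
Plan II: 20 + 11 + 7 + 6 + 13 + 21 = 78

Shortest is Plan II, total 78 min.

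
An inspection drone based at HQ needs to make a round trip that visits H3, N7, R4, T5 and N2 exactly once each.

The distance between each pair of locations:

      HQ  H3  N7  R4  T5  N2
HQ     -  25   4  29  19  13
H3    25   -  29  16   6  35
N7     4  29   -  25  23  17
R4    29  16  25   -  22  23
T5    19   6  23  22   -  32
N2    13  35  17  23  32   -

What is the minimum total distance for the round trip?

Minimum total distance: 85.

There are 60 distinct closed tours to check (reversals are equivalent).
HQ - H3 - N7 - R4 - T5 - N2 - HQ: 25+29+25+22+32+13 = 146
HQ - H3 - N7 - R4 - N2 - T5 - HQ: 25+29+25+23+32+19 = 153
HQ - H3 - N7 - T5 - R4 - N2 - HQ: 25+29+23+22+23+13 = 135
HQ - H3 - N7 - T5 - N2 - R4 - HQ: 25+29+23+32+23+29 = 161
HQ - H3 - N7 - N2 - R4 - T5 - HQ: 25+29+17+23+22+19 = 135
HQ - H3 - N7 - N2 - T5 - R4 - HQ: 25+29+17+32+22+29 = 154
HQ - H3 - R4 - N7 - T5 - N2 - HQ: 25+16+25+23+32+13 = 134
HQ - H3 - R4 - N7 - N2 - T5 - HQ: 25+16+25+17+32+19 = 134
HQ - H3 - R4 - T5 - N7 - N2 - HQ: 25+16+22+23+17+13 = 116
HQ - H3 - R4 - T5 - N2 - N7 - HQ: 25+16+22+32+17+4 = 116
HQ - H3 - R4 - N2 - N7 - T5 - HQ: 25+16+23+17+23+19 = 123
HQ - H3 - R4 - N2 - T5 - N7 - HQ: 25+16+23+32+23+4 = 123
HQ - H3 - T5 - N7 - R4 - N2 - HQ: 25+6+23+25+23+13 = 115
HQ - H3 - T5 - N7 - N2 - R4 - HQ: 25+6+23+17+23+29 = 123
… (46 more)
HQ - N7 - T5 - H3 - R4 - N2 - HQ: 4+23+6+16+23+13 = 85  ← best
The minimum is 85.
One optimal route: HQ → N7 → T5 → H3 → R4 → N2 → HQ (or its reverse).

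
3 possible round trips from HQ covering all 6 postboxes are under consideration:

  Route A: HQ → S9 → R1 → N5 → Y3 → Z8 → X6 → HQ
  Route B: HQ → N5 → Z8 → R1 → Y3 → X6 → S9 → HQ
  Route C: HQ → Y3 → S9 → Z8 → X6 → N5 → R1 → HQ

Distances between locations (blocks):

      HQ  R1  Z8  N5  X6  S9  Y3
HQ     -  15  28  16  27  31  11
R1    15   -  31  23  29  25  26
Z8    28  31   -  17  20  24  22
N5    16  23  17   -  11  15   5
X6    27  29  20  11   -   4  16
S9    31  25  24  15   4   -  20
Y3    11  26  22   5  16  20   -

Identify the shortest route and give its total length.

124 blocks — Route C is the shortest.

Route A: 31 + 25 + 23 + 5 + 22 + 20 + 27 = 153
Route B: 16 + 17 + 31 + 26 + 16 + 4 + 31 = 141
Route C: 11 + 20 + 24 + 20 + 11 + 23 + 15 = 124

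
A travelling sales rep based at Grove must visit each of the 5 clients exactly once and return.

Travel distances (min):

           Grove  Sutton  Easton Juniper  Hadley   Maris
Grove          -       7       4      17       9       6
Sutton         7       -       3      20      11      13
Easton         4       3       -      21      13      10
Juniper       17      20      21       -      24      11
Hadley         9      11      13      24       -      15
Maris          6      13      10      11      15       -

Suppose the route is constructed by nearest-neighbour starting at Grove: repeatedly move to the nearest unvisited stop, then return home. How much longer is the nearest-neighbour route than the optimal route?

Excess over optimum: 2 min.

Grove: Easton=4, Maris=6, Sutton=7, Hadley=9, Juniper=17 ⇒ Easton
Easton: Sutton=3, Maris=10, Hadley=13, Juniper=21 ⇒ Sutton
Sutton: Hadley=11, Maris=13, Juniper=20 ⇒ Hadley
Hadley: Maris=15, Juniper=24 ⇒ Maris
Maris: Juniper=11 ⇒ Juniper
NN route Grove → Easton → Sutton → Hadley → Maris → Juniper → Grove costs 61.
Optimal: Grove → Easton → Sutton → Hadley → Juniper → Maris → Grove costs 59 (by enumerating all 60 distinct tours).
Excess = 61 − 59 = 2.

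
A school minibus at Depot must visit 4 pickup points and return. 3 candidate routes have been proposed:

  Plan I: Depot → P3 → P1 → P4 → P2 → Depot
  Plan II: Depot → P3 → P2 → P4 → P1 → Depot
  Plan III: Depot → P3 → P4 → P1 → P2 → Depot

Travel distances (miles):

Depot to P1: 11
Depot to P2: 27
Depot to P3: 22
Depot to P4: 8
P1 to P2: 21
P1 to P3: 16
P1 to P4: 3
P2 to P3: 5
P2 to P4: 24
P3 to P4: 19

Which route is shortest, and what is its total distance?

Plan I: 22 + 16 + 3 + 24 + 27 = 92
Plan II: 22 + 5 + 24 + 3 + 11 = 65
Plan III: 22 + 19 + 3 + 21 + 27 = 92

65 miles — Plan II is the shortest.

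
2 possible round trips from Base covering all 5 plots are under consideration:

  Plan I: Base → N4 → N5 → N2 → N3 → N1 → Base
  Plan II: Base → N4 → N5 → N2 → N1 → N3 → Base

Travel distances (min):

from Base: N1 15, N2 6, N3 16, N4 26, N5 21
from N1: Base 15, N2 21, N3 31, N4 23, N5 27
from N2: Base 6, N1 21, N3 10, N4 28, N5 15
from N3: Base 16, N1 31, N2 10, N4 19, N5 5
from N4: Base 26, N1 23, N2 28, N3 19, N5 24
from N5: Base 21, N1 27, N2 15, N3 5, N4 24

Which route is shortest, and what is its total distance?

Plan I: 26 + 24 + 15 + 10 + 31 + 15 = 121
Plan II: 26 + 24 + 15 + 21 + 31 + 16 = 133

121 min — Plan I is the shortest.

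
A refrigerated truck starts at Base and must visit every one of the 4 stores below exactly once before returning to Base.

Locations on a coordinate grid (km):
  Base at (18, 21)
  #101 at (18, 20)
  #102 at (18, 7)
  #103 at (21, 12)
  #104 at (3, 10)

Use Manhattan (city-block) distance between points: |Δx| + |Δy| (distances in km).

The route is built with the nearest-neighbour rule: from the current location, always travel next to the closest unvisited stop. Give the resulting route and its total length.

From Base: distances to unvisited — #101=1, #103=12, #102=14, #104=26. Nearest is #101 (1).
From #101: distances to unvisited — #103=11, #102=13, #104=25. Nearest is #103 (11).
From #103: distances to unvisited — #102=8, #104=20. Nearest is #102 (8).
From #102: distances to unvisited — #104=18. Nearest is #104 (18).
Return #104→Base: 26.
Total = 1 + 11 + 8 + 18 + 26 = 64.

Nearest-neighbour total = 64 km; route Base → #101 → #103 → #102 → #104 → Base.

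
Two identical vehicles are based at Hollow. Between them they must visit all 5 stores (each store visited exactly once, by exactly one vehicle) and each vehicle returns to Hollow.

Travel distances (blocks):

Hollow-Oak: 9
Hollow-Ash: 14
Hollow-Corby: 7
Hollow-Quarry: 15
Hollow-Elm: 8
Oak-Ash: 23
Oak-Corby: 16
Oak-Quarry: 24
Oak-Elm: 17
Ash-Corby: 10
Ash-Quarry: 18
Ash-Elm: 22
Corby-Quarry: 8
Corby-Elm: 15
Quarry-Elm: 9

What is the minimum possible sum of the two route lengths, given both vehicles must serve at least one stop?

There are 2^4 − 1 = 15 ways to divide the 5 stops into two non-empty groups. For each, the best each vehicle can do is its own shortest tour through its group:
  {Oak} + {Ash, Corby, Quarry, Elm}: 18 + 49 = 67
  {Ash} + {Oak, Corby, Quarry, Elm}: 28 + 50 = 78
  {Oak, Ash} + {Corby, Quarry, Elm}: 46 + 32 = 78
  {Corby} + {Oak, Ash, Quarry, Elm}: 14 + 67 = 81
  {Oak, Corby} + {Ash, Quarry, Elm}: 32 + 49 = 81
  {Ash, Corby} + {Oak, Quarry, Elm}: 31 + 50 = 81
  … (15 splits in total)
Best: vehicle 1 Hollow → Oak → Hollow = 18; vehicle 2 Hollow → Ash → Corby → Quarry → Elm → Hollow = 49; combined 67.

Minimum combined distance: 67 blocks.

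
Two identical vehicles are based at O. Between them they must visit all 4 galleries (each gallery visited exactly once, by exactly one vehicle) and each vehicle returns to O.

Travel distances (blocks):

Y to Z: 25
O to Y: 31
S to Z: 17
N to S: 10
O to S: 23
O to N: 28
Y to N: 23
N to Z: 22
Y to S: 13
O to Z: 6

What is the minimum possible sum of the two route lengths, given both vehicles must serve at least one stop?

There are 2^3 − 1 = 7 ways to divide the 4 stops into two non-empty groups. For each, the best each vehicle can do is its own shortest tour through its group:
  {Y} + {N, S, Z}: 62 + 61 = 123
  {N} + {Y, S, Z}: 56 + 67 = 123
  {Y, N} + {S, Z}: 82 + 46 = 128
  {S} + {Y, N, Z}: 46 + 82 = 128
  {Y, S} + {N, Z}: 67 + 56 = 123
  {N, S} + {Y, Z}: 61 + 62 = 123
  … (7 splits in total)
  {Y, N, S} + {Z}: 82 + 12 = 94  ← best
Best: vehicle 1 O → Y → S → N → O = 82; vehicle 2 O → Z → O = 12; combined 94.

94 blocks — the smallest possible combined total.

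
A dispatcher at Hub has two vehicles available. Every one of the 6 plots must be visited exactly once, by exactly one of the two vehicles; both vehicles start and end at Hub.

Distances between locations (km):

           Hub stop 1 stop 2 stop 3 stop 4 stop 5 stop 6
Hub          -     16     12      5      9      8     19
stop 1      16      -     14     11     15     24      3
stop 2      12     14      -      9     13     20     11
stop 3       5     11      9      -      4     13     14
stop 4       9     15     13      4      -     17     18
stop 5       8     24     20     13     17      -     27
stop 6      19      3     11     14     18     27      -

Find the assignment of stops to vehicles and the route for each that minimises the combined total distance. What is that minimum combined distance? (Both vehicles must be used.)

Minimum combined distance: 66 km.

Try each way of splitting the stops between the two vehicles (each non-empty) and, for each split, find the best tour for each vehicle:
  {stop 1} + {stop 2, stop 3, stop 4, stop 5, stop 6}: 32 + 66 = 98
  {stop 2} + {stop 1, stop 3, stop 4, stop 5, stop 6}: 24 + 62 = 86
  {stop 1, stop 2} + {stop 3, stop 4, stop 5, stop 6}: 42 + 62 = 104
  {stop 3} + {stop 1, stop 2, stop 4, stop 5, stop 6}: 10 + 66 = 76
  {stop 1, stop 3} + {stop 2, stop 4, stop 5, stop 6}: 32 + 66 = 98
  {stop 2, stop 3} + {stop 1, stop 4, stop 5, stop 6}: 26 + 62 = 88
  … (31 splits in total)
  {stop 5} + {stop 1, stop 2, stop 3, stop 4, stop 6}: 16 + 50 = 66  ← best
Best: vehicle 1 Hub → stop 5 → Hub = 16; vehicle 2 Hub → stop 2 → stop 6 → stop 1 → stop 3 → stop 4 → Hub = 50; combined 66.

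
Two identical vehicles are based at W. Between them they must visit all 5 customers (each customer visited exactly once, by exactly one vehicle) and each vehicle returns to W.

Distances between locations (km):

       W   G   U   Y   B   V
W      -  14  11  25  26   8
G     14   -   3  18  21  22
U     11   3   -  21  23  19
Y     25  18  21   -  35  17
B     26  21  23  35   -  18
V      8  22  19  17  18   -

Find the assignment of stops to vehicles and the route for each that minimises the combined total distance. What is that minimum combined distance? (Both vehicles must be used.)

109 km — the smallest possible combined total.

There are 2^4 − 1 = 15 ways to divide the 5 stops into two non-empty groups. For each, the best each vehicle can do is its own shortest tour through its group:
  {G} + {U, Y, B, V}: 28 + 93 = 121
  {U} + {G, Y, B, V}: 22 + 90 = 112
  {G, U} + {Y, B, V}: 28 + 86 = 114
  {Y} + {G, U, B, V}: 50 + 61 = 111
  {G, Y} + {U, B, V}: 57 + 60 = 117
  {U, Y} + {G, B, V}: 57 + 61 = 118
  … (15 splits in total)
  {G, U, Y} + {B, V}: 57 + 52 = 109  ← best
Best: vehicle 1 W → U → G → Y → W = 57; vehicle 2 W → B → V → W = 52; combined 109.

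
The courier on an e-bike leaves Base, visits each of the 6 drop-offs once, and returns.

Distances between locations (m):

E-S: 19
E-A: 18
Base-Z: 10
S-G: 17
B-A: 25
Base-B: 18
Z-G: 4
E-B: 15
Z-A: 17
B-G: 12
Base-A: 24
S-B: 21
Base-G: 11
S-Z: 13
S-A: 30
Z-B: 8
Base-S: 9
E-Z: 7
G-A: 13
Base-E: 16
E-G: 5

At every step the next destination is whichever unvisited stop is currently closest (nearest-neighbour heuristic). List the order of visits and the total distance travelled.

Nearest-neighbour total = 95 m; route Base → S → Z → G → E → B → A → Base.

Base → [S:9 / Z:10 / G:11 / E:16 / B:18 / A:24] → S (9)
S → [Z:13 / G:17 / E:19 / B:21 / A:30] → Z (13)
Z → [G:4 / E:7 / B:8 / A:17] → G (4)
G → [E:5 / B:12 / A:13] → E (5)
E → [B:15 / A:18] → B (15)
B → [A:25] → A (25)
Return A→Base: 24.
Total = 9 + 13 + 4 + 5 + 15 + 25 + 24 = 95.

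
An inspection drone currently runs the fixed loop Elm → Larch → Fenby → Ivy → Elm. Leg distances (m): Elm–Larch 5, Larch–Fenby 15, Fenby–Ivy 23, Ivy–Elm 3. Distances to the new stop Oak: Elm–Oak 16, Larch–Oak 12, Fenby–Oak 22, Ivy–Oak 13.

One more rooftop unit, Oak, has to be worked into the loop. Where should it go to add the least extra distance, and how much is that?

Adding 12 m by placing Oak on the Fenby–Ivy leg.

Insertion cost between consecutive stops i–j is d(i,Oak) + d(Oak,j) − d(i,j):
  between Elm and Larch: 16 + 12 − 5 = 23
  between Larch and Fenby: 12 + 22 − 15 = 19
  between Fenby and Ivy: 22 + 13 − 23 = 12
  between Ivy and Elm: 13 + 16 − 3 = 26
Cheapest insertion is between Fenby and Ivy, adding 12.
New total = 46 + 12 = 58.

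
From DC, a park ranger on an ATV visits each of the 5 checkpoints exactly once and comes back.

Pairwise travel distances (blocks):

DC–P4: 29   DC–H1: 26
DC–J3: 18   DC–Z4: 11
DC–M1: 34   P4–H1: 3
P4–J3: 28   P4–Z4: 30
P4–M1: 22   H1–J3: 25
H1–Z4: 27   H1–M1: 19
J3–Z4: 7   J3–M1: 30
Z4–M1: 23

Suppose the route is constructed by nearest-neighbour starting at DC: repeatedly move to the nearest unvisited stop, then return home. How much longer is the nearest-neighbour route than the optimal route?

DC: Z4=11, J3=18, H1=26, P4=29, M1=34 ⇒ Z4
Z4: J3=7, M1=23, H1=27, P4=30 ⇒ J3
J3: H1=25, P4=28, M1=30 ⇒ H1
H1: P4=3, M1=19 ⇒ P4
P4: M1=22 ⇒ M1
NN route DC → Z4 → J3 → H1 → P4 → M1 → DC costs 102.
Optimal: DC → P4 → H1 → M1 → J3 → Z4 → DC costs 99 (by enumerating all 60 distinct tours).
Excess = 102 − 99 = 3.

Excess over optimum: 3 blocks.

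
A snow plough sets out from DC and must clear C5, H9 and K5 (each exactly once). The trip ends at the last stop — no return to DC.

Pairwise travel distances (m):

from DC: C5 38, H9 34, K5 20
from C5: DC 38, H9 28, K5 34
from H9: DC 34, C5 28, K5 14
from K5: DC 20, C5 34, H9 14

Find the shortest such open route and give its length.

Minimum one-way distance = 62 m.

There are 3! = 6 possible orderings.
DC - C5 - H9 - K5: 38+28+14 = 80
DC - C5 - K5 - H9: 38+34+14 = 86
DC - H9 - C5 - K5: 34+28+34 = 96
DC - H9 - K5 - C5: 34+14+34 = 82
DC - K5 - C5 - H9: 20+34+28 = 82
DC - K5 - H9 - C5: 20+14+28 = 62
The minimum is 62.
One shortest path: DC → K5 → H9 → C5.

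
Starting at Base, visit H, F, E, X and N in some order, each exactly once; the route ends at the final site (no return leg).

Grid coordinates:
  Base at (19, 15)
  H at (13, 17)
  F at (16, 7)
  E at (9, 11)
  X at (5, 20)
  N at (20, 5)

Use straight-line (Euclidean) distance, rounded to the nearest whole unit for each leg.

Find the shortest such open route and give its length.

There are 5! = 120 possible orderings.
Base→H→F→E→X→N: 6+10+8+10+21 = 55
Base→H→F→E→N→X: 6+10+8+13+21 = 58
Base→H→F→X→E→N: 6+10+17+10+13 = 56
Base→H→F→X→N→E: 6+10+17+21+13 = 67
Base→H→F→N→E→X: 6+10+4+13+10 = 43
Base→H→F→N→X→E: 6+10+4+21+10 = 51
Base→H→E→F→X→N: 6+7+8+17+21 = 59
Base→H→E→F→N→X: 6+7+8+4+21 = 46
Base→H→E→X→F→N: 6+7+10+17+4 = 44
Base→H→E→X→N→F: 6+7+10+21+4 = 48
Base→H→E→N→F→X: 6+7+13+4+17 = 47
Base→H→E→N→X→F: 6+7+13+21+17 = 64
Base→H→X→F→E→N: 6+9+17+8+13 = 53
Base→H→X→F→N→E: 6+9+17+4+13 = 49
… (106 more)
Base→H→X→E→F→N: 6+9+10+8+4 = 37  ← best
The minimum is 37.
One shortest path: Base → H → X → E → F → N.

Shortest open route: 37.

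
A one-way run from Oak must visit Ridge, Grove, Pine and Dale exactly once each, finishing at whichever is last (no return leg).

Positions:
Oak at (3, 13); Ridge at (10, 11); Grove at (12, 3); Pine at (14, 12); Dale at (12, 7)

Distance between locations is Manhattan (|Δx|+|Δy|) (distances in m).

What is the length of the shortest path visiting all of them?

There are 4! = 24 possible orderings.
Oak - Ridge - Grove - Pine - Dale: 9+10+11+7 = 37
Oak - Ridge - Grove - Dale - Pine: 9+10+4+7 = 30
Oak - Ridge - Pine - Grove - Dale: 9+5+11+4 = 29
Oak - Ridge - Pine - Dale - Grove: 9+5+7+4 = 25
Oak - Ridge - Dale - Grove - Pine: 9+6+4+11 = 30
Oak - Ridge - Dale - Pine - Grove: 9+6+7+11 = 33
Oak - Grove - Ridge - Pine - Dale: 19+10+5+7 = 41
Oak - Grove - Ridge - Dale - Pine: 19+10+6+7 = 42
Oak - Grove - Pine - Ridge - Dale: 19+11+5+6 = 41
Oak - Grove - Pine - Dale - Ridge: 19+11+7+6 = 43
Oak - Grove - Dale - Ridge - Pine: 19+4+6+5 = 34
Oak - Grove - Dale - Pine - Ridge: 19+4+7+5 = 35
Oak - Pine - Ridge - Grove - Dale: 12+5+10+4 = 31
Oak - Pine - Ridge - Dale - Grove: 12+5+6+4 = 27
… (10 more)
The minimum is 25.
One shortest path: Oak → Ridge → Pine → Dale → Grove.

Shortest open route: 25 m.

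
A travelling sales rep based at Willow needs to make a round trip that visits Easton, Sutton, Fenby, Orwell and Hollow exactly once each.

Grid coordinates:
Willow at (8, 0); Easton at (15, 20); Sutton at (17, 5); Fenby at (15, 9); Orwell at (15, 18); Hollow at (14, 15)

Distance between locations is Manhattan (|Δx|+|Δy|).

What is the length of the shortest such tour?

58 — the shortest possible round trip.

With 5 stops there are 5!/2 = 60 distinct round trips (a route and its reverse cost the same).
Willow-Easton-Sutton-Fenby-Orwell-Hollow-Willow: 27+17+6+9+4+21 = 84
Willow-Easton-Sutton-Fenby-Hollow-Orwell-Willow: 27+17+6+7+4+25 = 86
Willow-Easton-Sutton-Orwell-Fenby-Hollow-Willow: 27+17+15+9+7+21 = 96
Willow-Easton-Sutton-Orwell-Hollow-Fenby-Willow: 27+17+15+4+7+16 = 86
Willow-Easton-Sutton-Hollow-Fenby-Orwell-Willow: 27+17+13+7+9+25 = 98
Willow-Easton-Sutton-Hollow-Orwell-Fenby-Willow: 27+17+13+4+9+16 = 86
Willow-Easton-Fenby-Sutton-Orwell-Hollow-Willow: 27+11+6+15+4+21 = 84
Willow-Easton-Fenby-Sutton-Hollow-Orwell-Willow: 27+11+6+13+4+25 = 86
Willow-Easton-Fenby-Orwell-Sutton-Hollow-Willow: 27+11+9+15+13+21 = 96
Willow-Easton-Fenby-Orwell-Hollow-Sutton-Willow: 27+11+9+4+13+14 = 78
Willow-Easton-Fenby-Hollow-Sutton-Orwell-Willow: 27+11+7+13+15+25 = 98
Willow-Easton-Fenby-Hollow-Orwell-Sutton-Willow: 27+11+7+4+15+14 = 78
Willow-Easton-Orwell-Sutton-Fenby-Hollow-Willow: 27+2+15+6+7+21 = 78
Willow-Easton-Orwell-Sutton-Hollow-Fenby-Willow: 27+2+15+13+7+16 = 80
… (46 more)
Willow-Sutton-Fenby-Easton-Orwell-Hollow-Willow: 14+6+11+2+4+21 = 58  ← best
The minimum is 58.
One optimal route: Willow → Sutton → Fenby → Easton → Orwell → Hollow → Willow (or its reverse).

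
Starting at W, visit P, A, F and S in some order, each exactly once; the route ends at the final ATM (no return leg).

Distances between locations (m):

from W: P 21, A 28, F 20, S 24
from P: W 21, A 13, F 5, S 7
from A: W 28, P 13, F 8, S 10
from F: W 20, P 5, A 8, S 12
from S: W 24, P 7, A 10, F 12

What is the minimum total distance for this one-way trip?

42 m — the minimum one-way total.

There are 4! = 24 possible orderings.
W → P → A → F → S: 21+13+8+12 = 54
W → P → A → S → F: 21+13+10+12 = 56
W → P → F → A → S: 21+5+8+10 = 44
W → P → F → S → A: 21+5+12+10 = 48
W → P → S → A → F: 21+7+10+8 = 46
W → P → S → F → A: 21+7+12+8 = 48
W → A → P → F → S: 28+13+5+12 = 58
W → A → P → S → F: 28+13+7+12 = 60
W → A → F → P → S: 28+8+5+7 = 48
W → A → F → S → P: 28+8+12+7 = 55
W → A → S → P → F: 28+10+7+5 = 50
W → A → S → F → P: 28+10+12+5 = 55
W → F → P → A → S: 20+5+13+10 = 48
W → F → P → S → A: 20+5+7+10 = 42
… (10 more)
The minimum is 42.
One shortest path: W → F → P → S → A.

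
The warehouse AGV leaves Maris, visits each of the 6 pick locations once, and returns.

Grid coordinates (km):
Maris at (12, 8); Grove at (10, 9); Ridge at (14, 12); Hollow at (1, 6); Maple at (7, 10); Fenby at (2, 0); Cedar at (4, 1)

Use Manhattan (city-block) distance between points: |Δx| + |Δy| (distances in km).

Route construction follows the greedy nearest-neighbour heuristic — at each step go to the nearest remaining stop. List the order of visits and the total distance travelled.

Total distance 60 km via the nearest-neighbour route Maris → Grove → Maple → Ridge → Hollow → Fenby → Cedar → Maris.

Maris → [Grove:3 / Ridge:6 / Maple:7 / Hollow:13 / Cedar:15 / Fenby:18] → Grove (3)
Grove → [Maple:4 / Ridge:7 / Hollow:12 / Cedar:14 / Fenby:17] → Maple (4)
Maple → [Ridge:9 / Hollow:10 / Cedar:12 / Fenby:15] → Ridge (9)
Ridge → [Hollow:19 / Cedar:21 / Fenby:24] → Hollow (19)
Hollow → [Fenby:7 / Cedar:8] → Fenby (7)
Fenby → [Cedar:3] → Cedar (3)
Return Cedar→Maris: 15.
Total = 3 + 4 + 9 + 19 + 7 + 3 + 15 = 60.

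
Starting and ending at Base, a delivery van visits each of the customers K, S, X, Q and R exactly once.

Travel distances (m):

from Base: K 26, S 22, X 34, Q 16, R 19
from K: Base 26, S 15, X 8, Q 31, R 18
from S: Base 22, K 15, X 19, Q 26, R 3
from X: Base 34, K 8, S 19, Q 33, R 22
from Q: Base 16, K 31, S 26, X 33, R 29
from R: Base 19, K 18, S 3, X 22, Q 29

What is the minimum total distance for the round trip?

Base-K-S-X-Q-R-Base: 26+15+19+33+29+19 = 141
Base-K-S-X-R-Q-Base: 26+15+19+22+29+16 = 127
Base-K-S-Q-X-R-Base: 26+15+26+33+22+19 = 141
Base-K-S-Q-R-X-Base: 26+15+26+29+22+34 = 152
Base-K-S-R-X-Q-Base: 26+15+3+22+33+16 = 115
Base-K-S-R-Q-X-Base: 26+15+3+29+33+34 = 140
Base-K-X-S-Q-R-Base: 26+8+19+26+29+19 = 127
Base-K-X-S-R-Q-Base: 26+8+19+3+29+16 = 101
Base-K-X-Q-S-R-Base: 26+8+33+26+3+19 = 115
Base-K-X-Q-R-S-Base: 26+8+33+29+3+22 = 121
Base-K-X-R-S-Q-Base: 26+8+22+3+26+16 = 101
Base-K-X-R-Q-S-Base: 26+8+22+29+26+22 = 133
Base-K-Q-S-X-R-Base: 26+31+26+19+22+19 = 143
Base-K-Q-S-R-X-Base: 26+31+26+3+22+34 = 142
… (46 more)
Base-Q-X-K-S-R-Base: 16+33+8+15+3+19 = 94  ← best
The minimum is 94.
One optimal route: Base → Q → X → K → S → R → Base (or its reverse).

94 m — the shortest possible round trip.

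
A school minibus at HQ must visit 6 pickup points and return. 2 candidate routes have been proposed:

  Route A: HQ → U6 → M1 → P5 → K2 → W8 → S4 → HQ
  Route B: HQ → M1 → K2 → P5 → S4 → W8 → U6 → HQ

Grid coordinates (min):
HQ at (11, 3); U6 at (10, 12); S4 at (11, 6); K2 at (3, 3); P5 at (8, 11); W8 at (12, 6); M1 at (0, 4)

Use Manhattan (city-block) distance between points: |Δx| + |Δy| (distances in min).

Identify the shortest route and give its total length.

Shortest is Route B, total 56 min.

Route A: 10 + 18 + 15 + 13 + 12 + 1 + 3 = 72
Route B: 12 + 4 + 13 + 8 + 1 + 8 + 10 = 56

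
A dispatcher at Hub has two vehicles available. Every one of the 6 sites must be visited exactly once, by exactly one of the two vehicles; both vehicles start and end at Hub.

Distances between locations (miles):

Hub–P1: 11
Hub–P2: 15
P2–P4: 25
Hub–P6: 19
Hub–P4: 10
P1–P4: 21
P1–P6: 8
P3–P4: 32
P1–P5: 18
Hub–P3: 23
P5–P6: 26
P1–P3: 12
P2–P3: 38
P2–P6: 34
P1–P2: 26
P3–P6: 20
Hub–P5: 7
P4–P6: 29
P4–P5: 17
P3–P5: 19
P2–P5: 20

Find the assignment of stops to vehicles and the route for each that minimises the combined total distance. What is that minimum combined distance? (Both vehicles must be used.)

Try each way of splitting the stops between the two vehicles (each non-empty) and, for each split, find the best tour for each vehicle:
  {P1} + {P2, P3, P4, P5, P6}: 22 + 113 = 135
  {P2} + {P1, P3, P4, P5, P6}: 30 + 85 = 115
  {P1, P2} + {P3, P4, P5, P6}: 52 + 85 = 137
  {P3} + {P1, P2, P4, P5, P6}: 46 + 100 = 146
  {P1, P3} + {P2, P4, P5, P6}: 46 + 100 = 146
  {P2, P3} + {P1, P4, P5, P6}: 76 + 72 = 148
  … (31 splits in total)
  {P4} + {P1, P2, P3, P5, P6}: 20 + 93 = 113  ← best
Best: vehicle 1 Hub → P4 → Hub = 20; vehicle 2 Hub → P1 → P6 → P3 → P5 → P2 → Hub = 93; combined 113.

Minimum combined distance: 113 miles.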